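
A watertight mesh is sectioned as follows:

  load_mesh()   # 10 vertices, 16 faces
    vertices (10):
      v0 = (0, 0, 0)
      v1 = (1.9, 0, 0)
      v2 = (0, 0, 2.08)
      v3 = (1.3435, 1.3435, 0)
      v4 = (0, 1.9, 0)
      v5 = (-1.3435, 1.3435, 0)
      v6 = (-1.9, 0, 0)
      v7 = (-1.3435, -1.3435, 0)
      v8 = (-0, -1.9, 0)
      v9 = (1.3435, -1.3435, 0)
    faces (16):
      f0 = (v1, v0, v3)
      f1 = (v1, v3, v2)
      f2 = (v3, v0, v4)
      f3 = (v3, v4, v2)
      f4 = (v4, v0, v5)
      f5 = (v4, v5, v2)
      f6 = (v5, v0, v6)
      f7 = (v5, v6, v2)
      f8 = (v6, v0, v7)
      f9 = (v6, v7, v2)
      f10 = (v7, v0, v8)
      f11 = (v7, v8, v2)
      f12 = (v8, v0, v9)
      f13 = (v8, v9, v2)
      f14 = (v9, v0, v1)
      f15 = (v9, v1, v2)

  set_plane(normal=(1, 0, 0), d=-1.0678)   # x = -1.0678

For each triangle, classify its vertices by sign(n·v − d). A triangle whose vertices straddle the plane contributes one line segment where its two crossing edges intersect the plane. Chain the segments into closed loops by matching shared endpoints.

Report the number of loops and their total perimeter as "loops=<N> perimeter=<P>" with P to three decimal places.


Straddling triangles (8 of 16):
  (v4,v0,v5) [++-] → (-1.0678, 1.0678, 0)–(-1.0678, 1.4577, 0)  len=0.3899
  (v4,v5,v2) [+-+] → (-1.0678, 1.4577, 0)–(-1.0678, 1.0678, 0.426837)  len=0.5781
  (v5,v0,v6) [-+-] → (-1.0678, 1.0678, 0)–(-1.0678, 0, 0)  len=1.0678
  (v5,v6,v2) [--+] → (-1.0678, 0, 0.91104)–(-1.0678, 1.0678, 0.426837)  len=1.1725
  (v6,v0,v7) [-+-] → (-1.0678, 0, 0)–(-1.0678, -1.0678, 0)  len=1.0678
  (v6,v7,v2) [--+] → (-1.0678, -1.0678, 0.426837)–(-1.0678, 0, 0.91104)  len=1.1725
  (v7,v0,v8) [-++] → (-1.0678, -1.0678, 0)–(-1.0678, -1.4577, 0)  len=0.3899
  (v7,v8,v2) [-++] → (-1.0678, -1.4577, 0)–(-1.0678, -1.0678, 0.426837)  len=0.5781

Chained into 1 loop(s):
  loop 1: 8 segments, perimeter = 6.4165
Total perimeter = 6.417

loops=1 perimeter=6.417


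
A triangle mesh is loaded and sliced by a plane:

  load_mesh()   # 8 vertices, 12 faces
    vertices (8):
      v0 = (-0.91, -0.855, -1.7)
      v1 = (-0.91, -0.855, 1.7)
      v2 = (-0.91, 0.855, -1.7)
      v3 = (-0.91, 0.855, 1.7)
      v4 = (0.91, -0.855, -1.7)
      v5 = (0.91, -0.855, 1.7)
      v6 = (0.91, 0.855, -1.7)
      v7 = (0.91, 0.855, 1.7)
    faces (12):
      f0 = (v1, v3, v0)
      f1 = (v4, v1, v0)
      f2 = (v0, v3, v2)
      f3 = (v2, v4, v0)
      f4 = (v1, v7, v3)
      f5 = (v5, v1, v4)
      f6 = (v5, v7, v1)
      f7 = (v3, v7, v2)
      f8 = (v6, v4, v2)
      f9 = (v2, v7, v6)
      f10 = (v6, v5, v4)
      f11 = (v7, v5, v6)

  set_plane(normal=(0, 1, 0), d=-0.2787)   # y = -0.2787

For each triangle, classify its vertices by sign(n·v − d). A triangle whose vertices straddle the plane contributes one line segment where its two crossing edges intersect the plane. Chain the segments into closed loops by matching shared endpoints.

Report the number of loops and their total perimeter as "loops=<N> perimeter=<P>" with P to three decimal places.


loops=1 perimeter=10.440

Straddling triangles (8 of 12):
  (v1,v3,v0) [-+-] → (-0.91, -0.2787, 1.7)–(-0.91, -0.2787, -0.55414)  len=2.2541
  (v0,v3,v2) [-++] → (-0.91, -0.2787, -0.55414)–(-0.91, -0.2787, -1.7)  len=1.1459
  (v2,v4,v0) [+--] → (0.296628, -0.2787, -1.7)–(-0.91, -0.2787, -1.7)  len=1.2066
  (v1,v7,v3) [-++] → (-0.296628, -0.2787, 1.7)–(-0.91, -0.2787, 1.7)  len=0.6134
  (v5,v7,v1) [-+-] → (0.91, -0.2787, 1.7)–(-0.296628, -0.2787, 1.7)  len=1.2066
  (v6,v4,v2) [+-+] → (0.91, -0.2787, -1.7)–(0.296628, -0.2787, -1.7)  len=0.6134
  (v6,v5,v4) [+--] → (0.91, -0.2787, 0.55414)–(0.91, -0.2787, -1.7)  len=2.2541
  (v7,v5,v6) [+-+] → (0.91, -0.2787, 1.7)–(0.91, -0.2787, 0.55414)  len=1.1459

Chained into 1 loop(s):
  loop 1: 8 segments, perimeter = 10.4400
Total perimeter = 10.440


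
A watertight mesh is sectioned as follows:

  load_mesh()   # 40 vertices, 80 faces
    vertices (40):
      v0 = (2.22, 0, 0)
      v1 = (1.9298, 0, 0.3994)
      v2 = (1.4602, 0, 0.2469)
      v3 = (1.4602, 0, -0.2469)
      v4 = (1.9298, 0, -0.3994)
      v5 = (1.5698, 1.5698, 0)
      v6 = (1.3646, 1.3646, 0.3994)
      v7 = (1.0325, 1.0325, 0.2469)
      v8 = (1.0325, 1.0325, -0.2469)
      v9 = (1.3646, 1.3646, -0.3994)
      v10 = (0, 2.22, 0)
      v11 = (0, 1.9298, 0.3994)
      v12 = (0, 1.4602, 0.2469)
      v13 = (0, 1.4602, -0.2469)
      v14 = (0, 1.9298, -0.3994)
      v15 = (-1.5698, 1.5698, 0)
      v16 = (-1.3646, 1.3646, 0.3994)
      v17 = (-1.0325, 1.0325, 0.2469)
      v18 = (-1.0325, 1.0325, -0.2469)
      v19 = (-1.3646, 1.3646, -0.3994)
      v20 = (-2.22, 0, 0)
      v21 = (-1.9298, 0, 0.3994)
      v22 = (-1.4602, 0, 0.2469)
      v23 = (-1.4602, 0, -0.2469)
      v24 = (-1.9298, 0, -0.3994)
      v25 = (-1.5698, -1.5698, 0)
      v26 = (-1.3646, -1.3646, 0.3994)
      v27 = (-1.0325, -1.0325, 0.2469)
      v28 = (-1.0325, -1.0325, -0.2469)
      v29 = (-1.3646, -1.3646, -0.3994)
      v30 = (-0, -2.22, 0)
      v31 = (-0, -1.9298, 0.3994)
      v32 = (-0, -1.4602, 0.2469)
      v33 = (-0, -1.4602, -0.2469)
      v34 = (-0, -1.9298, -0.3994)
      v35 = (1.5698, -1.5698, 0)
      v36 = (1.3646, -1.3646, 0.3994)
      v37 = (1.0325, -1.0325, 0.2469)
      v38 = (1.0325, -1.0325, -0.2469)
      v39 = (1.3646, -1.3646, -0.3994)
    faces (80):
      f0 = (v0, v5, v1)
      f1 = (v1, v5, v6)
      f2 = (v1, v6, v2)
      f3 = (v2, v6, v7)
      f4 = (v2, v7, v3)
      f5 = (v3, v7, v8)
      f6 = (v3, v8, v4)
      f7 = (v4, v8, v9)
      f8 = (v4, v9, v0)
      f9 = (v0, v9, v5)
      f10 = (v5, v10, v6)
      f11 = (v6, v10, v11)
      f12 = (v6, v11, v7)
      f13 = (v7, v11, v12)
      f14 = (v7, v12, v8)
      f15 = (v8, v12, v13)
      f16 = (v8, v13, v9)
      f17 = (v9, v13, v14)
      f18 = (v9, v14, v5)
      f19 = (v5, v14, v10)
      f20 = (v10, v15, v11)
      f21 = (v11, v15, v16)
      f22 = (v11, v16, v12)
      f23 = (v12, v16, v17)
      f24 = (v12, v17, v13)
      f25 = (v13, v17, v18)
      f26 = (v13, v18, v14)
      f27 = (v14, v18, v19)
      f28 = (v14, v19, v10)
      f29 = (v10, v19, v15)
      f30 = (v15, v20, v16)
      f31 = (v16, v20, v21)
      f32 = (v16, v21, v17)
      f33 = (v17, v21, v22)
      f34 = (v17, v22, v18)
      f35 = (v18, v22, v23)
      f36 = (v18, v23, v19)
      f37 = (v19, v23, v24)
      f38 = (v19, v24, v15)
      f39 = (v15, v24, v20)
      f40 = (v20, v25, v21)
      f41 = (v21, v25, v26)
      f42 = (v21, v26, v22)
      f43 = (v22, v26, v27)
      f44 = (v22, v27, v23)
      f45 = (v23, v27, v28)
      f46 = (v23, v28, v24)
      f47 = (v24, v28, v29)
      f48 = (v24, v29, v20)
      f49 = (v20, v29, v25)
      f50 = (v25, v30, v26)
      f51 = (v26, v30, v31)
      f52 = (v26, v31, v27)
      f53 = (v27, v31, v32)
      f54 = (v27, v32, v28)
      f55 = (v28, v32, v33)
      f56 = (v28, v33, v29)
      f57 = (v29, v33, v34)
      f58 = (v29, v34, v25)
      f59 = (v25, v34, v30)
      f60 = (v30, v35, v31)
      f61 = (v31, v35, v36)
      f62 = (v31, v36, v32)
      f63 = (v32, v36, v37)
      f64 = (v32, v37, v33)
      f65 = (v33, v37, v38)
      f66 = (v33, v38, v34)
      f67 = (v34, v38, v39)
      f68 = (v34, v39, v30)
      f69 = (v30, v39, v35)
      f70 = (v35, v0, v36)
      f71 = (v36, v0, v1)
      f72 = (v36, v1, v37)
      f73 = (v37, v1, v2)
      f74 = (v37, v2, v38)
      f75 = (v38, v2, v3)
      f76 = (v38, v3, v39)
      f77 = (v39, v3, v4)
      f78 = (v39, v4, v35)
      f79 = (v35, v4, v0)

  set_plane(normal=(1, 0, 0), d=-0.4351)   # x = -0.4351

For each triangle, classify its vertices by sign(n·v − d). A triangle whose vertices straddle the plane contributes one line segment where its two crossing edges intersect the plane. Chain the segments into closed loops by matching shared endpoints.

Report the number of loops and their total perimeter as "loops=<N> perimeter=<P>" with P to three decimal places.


Straddling triangles (20 of 80):
  (v10,v15,v11) [+-+] → (-0.4351, 2.03978, 0)–(-0.4351, 1.83002, 0.288699)  len=0.3569
  (v11,v15,v16) [+--] → (-0.4351, 1.83002, 0.288699)–(-0.4351, 1.74959, 0.3994)  len=0.1368
  (v11,v16,v12) [+-+] → (-0.4351, 1.74959, 0.3994)–(-0.4351, 1.42972, 0.295524)  len=0.3363
  (v12,v16,v17) [+--] → (-0.4351, 1.42972, 0.295524)–(-0.4351, 1.27997, 0.2469)  len=0.1574
  (v12,v17,v13) [+-+] → (-0.4351, 1.27997, 0.2469)–(-0.4351, 1.27997, -0.0388105)  len=0.2857
  (v13,v17,v18) [+--] → (-0.4351, 1.27997, -0.0388105)–(-0.4351, 1.27997, -0.2469)  len=0.2081
  (v13,v18,v14) [+-+] → (-0.4351, 1.27997, -0.2469)–(-0.4351, 1.55167, -0.335136)  len=0.2857
  (v14,v18,v19) [+--] → (-0.4351, 1.55167, -0.335136)–(-0.4351, 1.74959, -0.3994)  len=0.2081
  (v14,v19,v10) [+-+] → (-0.4351, 1.74959, -0.3994)–(-0.4351, 1.94726, -0.127348)  len=0.3363
  (v10,v19,v15) [+--] → (-0.4351, 1.94726, -0.127348)–(-0.4351, 2.03978, 0)  len=0.1574
  (v25,v30,v26) [-+-] → (-0.4351, -2.03978, 0)–(-0.4351, -1.94726, 0.127348)  len=0.1574
  (v26,v30,v31) [-++] → (-0.4351, -1.94726, 0.127348)–(-0.4351, -1.74959, 0.3994)  len=0.3363
  (v26,v31,v27) [-+-] → (-0.4351, -1.74959, 0.3994)–(-0.4351, -1.55167, 0.335136)  len=0.2081
  (v27,v31,v32) [-++] → (-0.4351, -1.55167, 0.335136)–(-0.4351, -1.27997, 0.2469)  len=0.2857
  (v27,v32,v28) [-+-] → (-0.4351, -1.27997, 0.2469)–(-0.4351, -1.27997, 0.0388105)  len=0.2081
  (v28,v32,v33) [-++] → (-0.4351, -1.27997, 0.0388105)–(-0.4351, -1.27997, -0.2469)  len=0.2857
  (v28,v33,v29) [-+-] → (-0.4351, -1.27997, -0.2469)–(-0.4351, -1.42972, -0.295524)  len=0.1574
  (v29,v33,v34) [-++] → (-0.4351, -1.42972, -0.295524)–(-0.4351, -1.74959, -0.3994)  len=0.3363
  (v29,v34,v25) [-+-] → (-0.4351, -1.74959, -0.3994)–(-0.4351, -1.83002, -0.288699)  len=0.1368
  (v25,v34,v30) [-++] → (-0.4351, -1.83002, -0.288699)–(-0.4351, -2.03978, 0)  len=0.3569

Chained into 2 loop(s):
  loop 1: 10 segments, perimeter = 2.4687
  loop 2: 10 segments, perimeter = 2.4687
Total perimeter = 4.937

loops=2 perimeter=4.937


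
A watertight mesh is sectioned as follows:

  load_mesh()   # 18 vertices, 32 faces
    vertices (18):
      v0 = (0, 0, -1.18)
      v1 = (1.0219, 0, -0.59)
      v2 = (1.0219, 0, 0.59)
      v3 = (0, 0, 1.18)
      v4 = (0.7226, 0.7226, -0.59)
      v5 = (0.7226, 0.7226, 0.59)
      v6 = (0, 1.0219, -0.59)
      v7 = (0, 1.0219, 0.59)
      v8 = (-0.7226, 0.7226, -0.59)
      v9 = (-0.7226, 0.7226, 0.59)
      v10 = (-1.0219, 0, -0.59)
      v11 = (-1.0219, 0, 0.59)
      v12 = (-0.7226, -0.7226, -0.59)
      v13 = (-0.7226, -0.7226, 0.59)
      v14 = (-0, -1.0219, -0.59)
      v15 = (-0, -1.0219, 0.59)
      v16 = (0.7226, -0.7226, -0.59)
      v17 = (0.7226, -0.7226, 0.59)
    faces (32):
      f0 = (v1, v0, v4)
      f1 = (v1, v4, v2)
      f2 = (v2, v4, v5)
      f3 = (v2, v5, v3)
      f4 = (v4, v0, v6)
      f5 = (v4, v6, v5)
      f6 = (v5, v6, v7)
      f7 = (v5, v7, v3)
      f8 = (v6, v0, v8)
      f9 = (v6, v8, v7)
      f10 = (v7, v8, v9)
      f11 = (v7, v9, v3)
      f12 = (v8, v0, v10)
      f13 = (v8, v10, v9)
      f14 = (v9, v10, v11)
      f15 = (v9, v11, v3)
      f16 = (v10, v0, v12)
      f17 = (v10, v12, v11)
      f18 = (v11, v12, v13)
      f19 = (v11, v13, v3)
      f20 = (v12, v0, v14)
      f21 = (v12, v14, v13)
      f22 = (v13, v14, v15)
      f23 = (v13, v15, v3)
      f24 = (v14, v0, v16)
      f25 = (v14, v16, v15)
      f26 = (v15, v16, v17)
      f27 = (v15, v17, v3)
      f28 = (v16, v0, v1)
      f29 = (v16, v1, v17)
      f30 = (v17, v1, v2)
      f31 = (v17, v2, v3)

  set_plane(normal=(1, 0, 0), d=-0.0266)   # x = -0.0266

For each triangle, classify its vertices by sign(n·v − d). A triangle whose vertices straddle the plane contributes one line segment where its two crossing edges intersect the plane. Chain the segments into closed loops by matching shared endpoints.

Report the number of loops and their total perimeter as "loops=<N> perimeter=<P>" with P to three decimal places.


loops=1 perimeter=7.016

Straddling triangles (12 of 32):
  (v6,v0,v8) [++-] → (-0.0266, 0.0266, -1.15828)–(-0.0266, 1.01088, -0.59)  len=1.1366
  (v6,v8,v7) [+-+] → (-0.0266, 1.01088, -0.59)–(-0.0266, 1.01088, 0.546562)  len=1.1366
  (v7,v8,v9) [+--] → (-0.0266, 1.01088, 0.546562)–(-0.0266, 1.01088, 0.59)  len=0.0434
  (v7,v9,v3) [+-+] → (-0.0266, 1.01088, 0.59)–(-0.0266, 0.0266, 1.15828)  len=1.1366
  (v8,v0,v10) [-+-] → (-0.0266, 0.0266, -1.15828)–(-0.0266, 0, -1.16464)  len=0.0274
  (v9,v11,v3) [--+] → (-0.0266, 0, 1.16464)–(-0.0266, 0.0266, 1.15828)  len=0.0274
  (v10,v0,v12) [-+-] → (-0.0266, 0, -1.16464)–(-0.0266, -0.0266, -1.15828)  len=0.0274
  (v11,v13,v3) [--+] → (-0.0266, -0.0266, 1.15828)–(-0.0266, 0, 1.16464)  len=0.0274
  (v12,v0,v14) [-++] → (-0.0266, -0.0266, -1.15828)–(-0.0266, -1.01088, -0.59)  len=1.1366
  (v12,v14,v13) [-+-] → (-0.0266, -1.01088, -0.59)–(-0.0266, -1.01088, -0.546562)  len=0.0434
  (v13,v14,v15) [-++] → (-0.0266, -1.01088, -0.546562)–(-0.0266, -1.01088, 0.59)  len=1.1366
  (v13,v15,v3) [-++] → (-0.0266, -1.01088, 0.59)–(-0.0266, -0.0266, 1.15828)  len=1.1366

Chained into 1 loop(s):
  loop 1: 12 segments, perimeter = 7.0156
Total perimeter = 7.016


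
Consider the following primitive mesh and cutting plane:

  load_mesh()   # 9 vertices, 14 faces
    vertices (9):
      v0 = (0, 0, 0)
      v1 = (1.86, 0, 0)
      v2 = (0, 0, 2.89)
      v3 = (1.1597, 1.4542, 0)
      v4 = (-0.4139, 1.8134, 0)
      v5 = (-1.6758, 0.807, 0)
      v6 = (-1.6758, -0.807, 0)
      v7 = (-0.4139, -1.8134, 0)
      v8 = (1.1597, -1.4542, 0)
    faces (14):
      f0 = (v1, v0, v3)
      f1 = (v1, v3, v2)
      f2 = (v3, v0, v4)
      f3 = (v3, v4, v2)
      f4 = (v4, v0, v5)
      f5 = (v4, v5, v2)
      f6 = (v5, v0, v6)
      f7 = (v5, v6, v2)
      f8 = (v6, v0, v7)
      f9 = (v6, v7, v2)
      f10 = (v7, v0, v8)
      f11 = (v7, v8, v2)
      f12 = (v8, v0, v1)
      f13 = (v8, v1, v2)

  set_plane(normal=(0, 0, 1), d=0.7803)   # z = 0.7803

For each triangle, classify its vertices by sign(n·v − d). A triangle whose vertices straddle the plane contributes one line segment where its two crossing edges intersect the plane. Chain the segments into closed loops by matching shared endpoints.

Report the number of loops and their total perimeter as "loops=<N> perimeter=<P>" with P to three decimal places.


loops=1 perimeter=8.248

Straddling triangles (7 of 14):
  (v1,v3,v2) [--+] → (0.846581, 1.06157, 0.7803)–(1.3578, 0, 0.7803)  len=1.1782
  (v3,v4,v2) [--+] → (-0.302147, 1.32378, 0.7803)–(0.846581, 1.06157, 0.7803)  len=1.1783
  (v4,v5,v2) [--+] → (-1.22333, 0.58911, 0.7803)–(-0.302147, 1.32378, 0.7803)  len=1.1783
  (v5,v6,v2) [--+] → (-1.22333, -0.58911, 0.7803)–(-1.22333, 0.58911, 0.7803)  len=1.1782
  (v6,v7,v2) [--+] → (-0.302147, -1.32378, 0.7803)–(-1.22333, -0.58911, 0.7803)  len=1.1783
  (v7,v8,v2) [--+] → (0.846581, -1.06157, 0.7803)–(-0.302147, -1.32378, 0.7803)  len=1.1783
  (v8,v1,v2) [--+] → (1.3578, 0, 0.7803)–(0.846581, -1.06157, 0.7803)  len=1.1782

Chained into 1 loop(s):
  loop 1: 7 segments, perimeter = 8.2478
Total perimeter = 8.248


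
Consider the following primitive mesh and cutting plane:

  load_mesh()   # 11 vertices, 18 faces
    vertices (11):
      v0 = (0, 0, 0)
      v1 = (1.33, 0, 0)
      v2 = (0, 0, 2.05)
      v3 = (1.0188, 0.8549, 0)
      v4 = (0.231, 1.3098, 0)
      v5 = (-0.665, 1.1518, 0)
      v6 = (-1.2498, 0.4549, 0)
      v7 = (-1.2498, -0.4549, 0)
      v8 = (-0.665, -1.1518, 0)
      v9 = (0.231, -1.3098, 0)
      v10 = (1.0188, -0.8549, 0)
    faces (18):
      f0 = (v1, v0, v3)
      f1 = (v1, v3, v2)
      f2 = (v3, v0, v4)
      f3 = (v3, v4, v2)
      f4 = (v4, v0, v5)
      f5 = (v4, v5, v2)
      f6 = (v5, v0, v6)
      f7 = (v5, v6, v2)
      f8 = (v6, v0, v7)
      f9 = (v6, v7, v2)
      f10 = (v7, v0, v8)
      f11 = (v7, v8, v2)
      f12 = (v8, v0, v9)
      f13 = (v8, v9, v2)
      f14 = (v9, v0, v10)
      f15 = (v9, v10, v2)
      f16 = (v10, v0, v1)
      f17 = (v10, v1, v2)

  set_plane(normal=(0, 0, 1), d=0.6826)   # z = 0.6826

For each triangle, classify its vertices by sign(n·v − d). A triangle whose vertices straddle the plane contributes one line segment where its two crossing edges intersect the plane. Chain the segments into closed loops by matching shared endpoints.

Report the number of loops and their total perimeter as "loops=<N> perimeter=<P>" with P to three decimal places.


Straddling triangles (9 of 18):
  (v1,v3,v2) [--+] → (0.679564, 0.570239, 0.6826)–(0.887142, 0, 0.6826)  len=0.6068
  (v3,v4,v2) [--+] → (0.154083, 0.873669, 0.6826)–(0.679564, 0.570239, 0.6826)  len=0.6068
  (v4,v5,v2) [--+] → (-0.443571, 0.768279, 0.6826)–(0.154083, 0.873669, 0.6826)  len=0.6069
  (v5,v6,v2) [--+] → (-0.833647, 0.303429, 0.6826)–(-0.443571, 0.768279, 0.6826)  len=0.6068
  (v6,v7,v2) [--+] → (-0.833647, -0.303429, 0.6826)–(-0.833647, 0.303429, 0.6826)  len=0.6069
  (v7,v8,v2) [--+] → (-0.443571, -0.768279, 0.6826)–(-0.833647, -0.303429, 0.6826)  len=0.6068
  (v8,v9,v2) [--+] → (0.154083, -0.873669, 0.6826)–(-0.443571, -0.768279, 0.6826)  len=0.6069
  (v9,v10,v2) [--+] → (0.679564, -0.570239, 0.6826)–(0.154083, -0.873669, 0.6826)  len=0.6068
  (v10,v1,v2) [--+] → (0.887142, 0, 0.6826)–(0.679564, -0.570239, 0.6826)  len=0.6068

Chained into 1 loop(s):
  loop 1: 9 segments, perimeter = 5.4616
Total perimeter = 5.462

loops=1 perimeter=5.462


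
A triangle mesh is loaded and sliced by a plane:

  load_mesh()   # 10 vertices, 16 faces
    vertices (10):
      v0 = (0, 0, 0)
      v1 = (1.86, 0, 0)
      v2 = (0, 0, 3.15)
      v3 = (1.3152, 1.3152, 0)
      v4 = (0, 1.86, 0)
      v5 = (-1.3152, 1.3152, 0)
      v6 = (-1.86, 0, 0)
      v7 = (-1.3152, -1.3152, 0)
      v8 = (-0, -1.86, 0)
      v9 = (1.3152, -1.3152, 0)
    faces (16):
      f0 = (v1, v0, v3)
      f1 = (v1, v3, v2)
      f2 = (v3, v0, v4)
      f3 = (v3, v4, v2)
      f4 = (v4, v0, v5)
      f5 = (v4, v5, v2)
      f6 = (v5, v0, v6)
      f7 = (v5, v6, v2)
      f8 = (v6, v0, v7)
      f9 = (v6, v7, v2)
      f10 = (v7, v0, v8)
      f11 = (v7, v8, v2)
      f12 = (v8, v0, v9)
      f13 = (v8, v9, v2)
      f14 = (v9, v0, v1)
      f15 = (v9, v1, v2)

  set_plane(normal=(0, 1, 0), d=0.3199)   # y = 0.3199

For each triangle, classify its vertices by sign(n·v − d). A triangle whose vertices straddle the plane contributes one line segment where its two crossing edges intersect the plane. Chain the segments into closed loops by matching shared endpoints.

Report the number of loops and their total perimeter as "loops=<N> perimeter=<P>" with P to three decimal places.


Straddling triangles (8 of 16):
  (v1,v0,v3) [--+] → (0.3199, 0.3199, 0)–(1.72749, 0.3199, 0)  len=1.4076
  (v1,v3,v2) [-+-] → (1.72749, 0.3199, 0)–(0.3199, 0.3199, 2.38382)  len=2.7684
  (v3,v0,v4) [+-+] → (0.3199, 0.3199, 0)–(0, 0.3199, 0)  len=0.3199
  (v3,v4,v2) [++-] → (0, 0.3199, 2.60823)–(0.3199, 0.3199, 2.38382)  len=0.3908
  (v4,v0,v5) [+-+] → (0, 0.3199, 0)–(-0.3199, 0.3199, 0)  len=0.3199
  (v4,v5,v2) [++-] → (-0.3199, 0.3199, 2.38382)–(0, 0.3199, 2.60823)  len=0.3908
  (v5,v0,v6) [+--] → (-0.3199, 0.3199, 0)–(-1.72749, 0.3199, 0)  len=1.4076
  (v5,v6,v2) [+--] → (-1.72749, 0.3199, 0)–(-0.3199, 0.3199, 2.38382)  len=2.7684

Chained into 1 loop(s):
  loop 1: 8 segments, perimeter = 9.7733
Total perimeter = 9.773

loops=1 perimeter=9.773


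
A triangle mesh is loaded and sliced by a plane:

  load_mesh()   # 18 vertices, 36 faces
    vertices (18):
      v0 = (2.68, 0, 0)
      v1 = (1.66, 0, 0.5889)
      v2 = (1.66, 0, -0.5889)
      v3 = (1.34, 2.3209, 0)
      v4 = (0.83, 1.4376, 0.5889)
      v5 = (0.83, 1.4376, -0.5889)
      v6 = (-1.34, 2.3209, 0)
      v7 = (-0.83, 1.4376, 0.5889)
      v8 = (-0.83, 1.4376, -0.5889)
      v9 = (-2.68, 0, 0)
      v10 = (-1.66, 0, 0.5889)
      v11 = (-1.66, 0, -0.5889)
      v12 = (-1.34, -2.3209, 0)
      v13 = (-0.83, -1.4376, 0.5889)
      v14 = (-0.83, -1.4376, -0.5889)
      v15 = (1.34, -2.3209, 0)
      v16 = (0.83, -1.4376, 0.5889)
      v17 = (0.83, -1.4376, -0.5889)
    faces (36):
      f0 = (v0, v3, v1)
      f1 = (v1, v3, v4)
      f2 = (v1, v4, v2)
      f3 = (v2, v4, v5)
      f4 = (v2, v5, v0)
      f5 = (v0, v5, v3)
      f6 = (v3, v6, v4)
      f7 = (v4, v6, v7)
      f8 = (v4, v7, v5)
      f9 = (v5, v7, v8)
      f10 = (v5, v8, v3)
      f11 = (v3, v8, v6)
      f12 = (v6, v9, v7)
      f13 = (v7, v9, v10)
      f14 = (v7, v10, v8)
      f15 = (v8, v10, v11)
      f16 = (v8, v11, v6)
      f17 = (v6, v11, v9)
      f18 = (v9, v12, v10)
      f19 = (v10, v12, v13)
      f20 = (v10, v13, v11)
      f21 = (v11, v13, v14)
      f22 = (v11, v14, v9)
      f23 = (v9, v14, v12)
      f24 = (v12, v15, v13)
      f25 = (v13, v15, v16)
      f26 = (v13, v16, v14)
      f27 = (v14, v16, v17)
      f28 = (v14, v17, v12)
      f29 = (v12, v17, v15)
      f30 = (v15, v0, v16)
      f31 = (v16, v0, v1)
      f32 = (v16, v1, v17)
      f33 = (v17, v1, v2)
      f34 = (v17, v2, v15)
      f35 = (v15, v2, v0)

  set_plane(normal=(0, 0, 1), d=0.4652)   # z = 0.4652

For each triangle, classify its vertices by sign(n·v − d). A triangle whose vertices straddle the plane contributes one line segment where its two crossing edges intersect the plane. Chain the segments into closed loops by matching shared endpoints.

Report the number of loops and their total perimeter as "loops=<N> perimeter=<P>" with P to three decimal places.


loops=2 perimeter=21.205

Straddling triangles (24 of 36):
  (v0,v3,v1) [--+] → (1.59278, 0.487511, 0.4652)–(1.87425, 0, 0.4652)  len=0.5629
  (v1,v3,v4) [+-+] → (1.59278, 0.487511, 0.4652)–(0.937127, 1.62314, 0.4652)  len=1.3113
  (v1,v4,v2) [++-] → (0.917172, 1.28661, 0.4652)–(1.66, 0, 0.4652)  len=1.4857
  (v2,v4,v5) [-+-] → (0.917172, 1.28661, 0.4652)–(0.83, 1.4376, 0.4652)  len=0.1743
  (v3,v6,v4) [--+] → (0.374186, 1.62314, 0.4652)–(0.937127, 1.62314, 0.4652)  len=0.5629
  (v4,v6,v7) [+-+] → (0.374186, 1.62314, 0.4652)–(-0.937127, 1.62314, 0.4652)  len=1.3113
  (v4,v7,v5) [++-] → (-0.655656, 1.4376, 0.4652)–(0.83, 1.4376, 0.4652)  len=1.4857
  (v5,v7,v8) [-+-] → (-0.655656, 1.4376, 0.4652)–(-0.83, 1.4376, 0.4652)  len=0.1743
  (v6,v9,v7) [--+] → (-1.2186, 1.13563, 0.4652)–(-0.937127, 1.62314, 0.4652)  len=0.5629
  (v7,v9,v10) [+-+] → (-1.2186, 1.13563, 0.4652)–(-1.87425, 0, 0.4652)  len=1.3113
  (v7,v10,v8) [++-] → (-1.57283, 0.150986, 0.4652)–(-0.83, 1.4376, 0.4652)  len=1.4857
  (v8,v10,v11) [-+-] → (-1.57283, 0.150986, 0.4652)–(-1.66, 0, 0.4652)  len=0.1743
  (v9,v12,v10) [--+] → (-1.59278, -0.487511, 0.4652)–(-1.87425, 0, 0.4652)  len=0.5629
  (v10,v12,v13) [+-+] → (-1.59278, -0.487511, 0.4652)–(-0.937127, -1.62314, 0.4652)  len=1.3113
  (v10,v13,v11) [++-] → (-0.917172, -1.28661, 0.4652)–(-1.66, 0, 0.4652)  len=1.4857
  (v11,v13,v14) [-+-] → (-0.917172, -1.28661, 0.4652)–(-0.83, -1.4376, 0.4652)  len=0.1743
  (v12,v15,v13) [--+] → (-0.374186, -1.62314, 0.4652)–(-0.937127, -1.62314, 0.4652)  len=0.5629
  (v13,v15,v16) [+-+] → (-0.374186, -1.62314, 0.4652)–(0.937127, -1.62314, 0.4652)  len=1.3113
  (v13,v16,v14) [++-] → (0.655656, -1.4376, 0.4652)–(-0.83, -1.4376, 0.4652)  len=1.4857
  (v14,v16,v17) [-+-] → (0.655656, -1.4376, 0.4652)–(0.83, -1.4376, 0.4652)  len=0.1743
  (v15,v0,v16) [--+] → (1.2186, -1.13563, 0.4652)–(0.937127, -1.62314, 0.4652)  len=0.5629
  (v16,v0,v1) [+-+] → (1.2186, -1.13563, 0.4652)–(1.87425, 0, 0.4652)  len=1.3113
  (v16,v1,v17) [++-] → (1.57283, -0.150986, 0.4652)–(0.83, -1.4376, 0.4652)  len=1.4857
  (v17,v1,v2) [-+-] → (1.57283, -0.150986, 0.4652)–(1.66, 0, 0.4652)  len=0.1743

Chained into 2 loop(s):
  loop 1: 12 segments, perimeter = 11.2455
  loop 2: 12 segments, perimeter = 9.9600
Total perimeter = 21.205


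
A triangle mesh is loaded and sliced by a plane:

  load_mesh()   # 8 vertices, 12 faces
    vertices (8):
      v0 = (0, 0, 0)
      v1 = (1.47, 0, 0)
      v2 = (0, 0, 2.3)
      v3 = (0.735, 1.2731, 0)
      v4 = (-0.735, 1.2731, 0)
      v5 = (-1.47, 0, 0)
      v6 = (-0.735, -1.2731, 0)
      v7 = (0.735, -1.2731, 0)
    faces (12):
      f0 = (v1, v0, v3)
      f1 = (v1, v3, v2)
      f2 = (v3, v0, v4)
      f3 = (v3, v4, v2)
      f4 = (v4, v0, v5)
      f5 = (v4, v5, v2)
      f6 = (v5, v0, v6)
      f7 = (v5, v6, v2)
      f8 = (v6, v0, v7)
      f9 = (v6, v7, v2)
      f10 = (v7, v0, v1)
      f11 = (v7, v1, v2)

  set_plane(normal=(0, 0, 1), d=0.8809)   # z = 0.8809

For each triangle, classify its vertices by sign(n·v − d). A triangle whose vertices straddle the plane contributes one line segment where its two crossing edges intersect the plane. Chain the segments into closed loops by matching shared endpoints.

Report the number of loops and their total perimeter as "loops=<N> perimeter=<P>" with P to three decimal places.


Straddling triangles (6 of 12):
  (v1,v3,v2) [--+] → (0.453495, 0.785503, 0.8809)–(0.90699, 0, 0.8809)  len=0.9070
  (v3,v4,v2) [--+] → (-0.453495, 0.785503, 0.8809)–(0.453495, 0.785503, 0.8809)  len=0.9070
  (v4,v5,v2) [--+] → (-0.90699, 0, 0.8809)–(-0.453495, 0.785503, 0.8809)  len=0.9070
  (v5,v6,v2) [--+] → (-0.453495, -0.785503, 0.8809)–(-0.90699, 0, 0.8809)  len=0.9070
  (v6,v7,v2) [--+] → (0.453495, -0.785503, 0.8809)–(-0.453495, -0.785503, 0.8809)  len=0.9070
  (v7,v1,v2) [--+] → (0.90699, 0, 0.8809)–(0.453495, -0.785503, 0.8809)  len=0.9070

Chained into 1 loop(s):
  loop 1: 6 segments, perimeter = 5.4420
Total perimeter = 5.442

loops=1 perimeter=5.442


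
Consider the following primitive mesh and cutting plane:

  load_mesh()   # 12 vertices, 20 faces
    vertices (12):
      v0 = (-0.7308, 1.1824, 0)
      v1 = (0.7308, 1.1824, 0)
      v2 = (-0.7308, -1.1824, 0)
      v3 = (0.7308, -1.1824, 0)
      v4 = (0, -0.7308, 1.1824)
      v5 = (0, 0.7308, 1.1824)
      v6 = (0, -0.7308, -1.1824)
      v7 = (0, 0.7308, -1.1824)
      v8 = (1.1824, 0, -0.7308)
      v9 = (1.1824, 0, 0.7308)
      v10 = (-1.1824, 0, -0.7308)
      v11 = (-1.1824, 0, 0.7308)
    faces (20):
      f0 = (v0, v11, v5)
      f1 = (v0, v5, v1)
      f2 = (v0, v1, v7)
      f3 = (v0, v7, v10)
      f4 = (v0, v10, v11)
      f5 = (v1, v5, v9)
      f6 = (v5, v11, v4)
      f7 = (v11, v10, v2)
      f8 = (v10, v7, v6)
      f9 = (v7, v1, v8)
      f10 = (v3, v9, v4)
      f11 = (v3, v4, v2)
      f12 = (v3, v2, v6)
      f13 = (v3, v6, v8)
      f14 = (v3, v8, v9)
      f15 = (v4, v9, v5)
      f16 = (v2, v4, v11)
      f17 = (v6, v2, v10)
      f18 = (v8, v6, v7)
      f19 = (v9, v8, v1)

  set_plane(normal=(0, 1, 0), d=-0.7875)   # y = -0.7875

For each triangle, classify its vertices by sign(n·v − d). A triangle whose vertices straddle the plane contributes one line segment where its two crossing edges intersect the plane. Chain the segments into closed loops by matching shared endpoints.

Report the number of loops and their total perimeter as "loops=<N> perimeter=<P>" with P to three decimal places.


Straddling triangles (8 of 20):
  (v11,v10,v2) [++-] → (-0.881626, -0.7875, -0.244074)–(-0.881626, -0.7875, 0.244074)  len=0.4881
  (v3,v9,v4) [-++] → (0.881626, -0.7875, 0.244074)–(0.0917546, -0.7875, 1.03395)  len=1.1170
  (v3,v4,v2) [-+-] → (0.0917546, -0.7875, 1.03395)–(-0.0917546, -0.7875, 1.03395)  len=0.1835
  (v3,v2,v6) [--+] → (-0.0917546, -0.7875, -1.03395)–(0.0917546, -0.7875, -1.03395)  len=0.1835
  (v3,v6,v8) [-++] → (0.0917546, -0.7875, -1.03395)–(0.881626, -0.7875, -0.244074)  len=1.1170
  (v3,v8,v9) [-++] → (0.881626, -0.7875, -0.244074)–(0.881626, -0.7875, 0.244074)  len=0.4881
  (v2,v4,v11) [-++] → (-0.0917546, -0.7875, 1.03395)–(-0.881626, -0.7875, 0.244074)  len=1.1170
  (v6,v2,v10) [+-+] → (-0.0917546, -0.7875, -1.03395)–(-0.881626, -0.7875, -0.244074)  len=1.1170

Chained into 1 loop(s):
  loop 1: 8 segments, perimeter = 5.8115
Total perimeter = 5.812

loops=1 perimeter=5.812


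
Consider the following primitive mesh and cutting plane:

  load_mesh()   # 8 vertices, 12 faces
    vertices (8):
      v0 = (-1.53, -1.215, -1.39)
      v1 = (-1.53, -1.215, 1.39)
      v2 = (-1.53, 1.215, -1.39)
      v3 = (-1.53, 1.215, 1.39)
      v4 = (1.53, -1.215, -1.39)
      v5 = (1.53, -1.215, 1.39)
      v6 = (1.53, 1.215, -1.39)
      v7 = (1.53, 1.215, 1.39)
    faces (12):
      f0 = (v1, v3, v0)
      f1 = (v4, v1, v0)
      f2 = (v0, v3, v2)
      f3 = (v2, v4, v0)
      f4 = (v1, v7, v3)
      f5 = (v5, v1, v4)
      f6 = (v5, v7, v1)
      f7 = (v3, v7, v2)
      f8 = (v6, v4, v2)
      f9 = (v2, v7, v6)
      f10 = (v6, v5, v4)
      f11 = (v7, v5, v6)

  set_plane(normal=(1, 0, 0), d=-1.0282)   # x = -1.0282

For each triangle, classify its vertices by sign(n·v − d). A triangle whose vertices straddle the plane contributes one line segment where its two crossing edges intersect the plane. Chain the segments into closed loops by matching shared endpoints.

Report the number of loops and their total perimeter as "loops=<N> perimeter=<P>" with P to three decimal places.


loops=1 perimeter=10.420

Straddling triangles (8 of 12):
  (v4,v1,v0) [+--] → (-1.0282, -1.215, 0.934116)–(-1.0282, -1.215, -1.39)  len=2.3241
  (v2,v4,v0) [-+-] → (-1.0282, 0.816512, -1.39)–(-1.0282, -1.215, -1.39)  len=2.0315
  (v1,v7,v3) [-+-] → (-1.0282, -0.816512, 1.39)–(-1.0282, 1.215, 1.39)  len=2.0315
  (v5,v1,v4) [+-+] → (-1.0282, -1.215, 1.39)–(-1.0282, -1.215, 0.934116)  len=0.4559
  (v5,v7,v1) [++-] → (-1.0282, -0.816512, 1.39)–(-1.0282, -1.215, 1.39)  len=0.3985
  (v3,v7,v2) [-+-] → (-1.0282, 1.215, 1.39)–(-1.0282, 1.215, -0.934116)  len=2.3241
  (v6,v4,v2) [++-] → (-1.0282, 0.816512, -1.39)–(-1.0282, 1.215, -1.39)  len=0.3985
  (v2,v7,v6) [-++] → (-1.0282, 1.215, -0.934116)–(-1.0282, 1.215, -1.39)  len=0.4559

Chained into 1 loop(s):
  loop 1: 8 segments, perimeter = 10.4200
Total perimeter = 10.420


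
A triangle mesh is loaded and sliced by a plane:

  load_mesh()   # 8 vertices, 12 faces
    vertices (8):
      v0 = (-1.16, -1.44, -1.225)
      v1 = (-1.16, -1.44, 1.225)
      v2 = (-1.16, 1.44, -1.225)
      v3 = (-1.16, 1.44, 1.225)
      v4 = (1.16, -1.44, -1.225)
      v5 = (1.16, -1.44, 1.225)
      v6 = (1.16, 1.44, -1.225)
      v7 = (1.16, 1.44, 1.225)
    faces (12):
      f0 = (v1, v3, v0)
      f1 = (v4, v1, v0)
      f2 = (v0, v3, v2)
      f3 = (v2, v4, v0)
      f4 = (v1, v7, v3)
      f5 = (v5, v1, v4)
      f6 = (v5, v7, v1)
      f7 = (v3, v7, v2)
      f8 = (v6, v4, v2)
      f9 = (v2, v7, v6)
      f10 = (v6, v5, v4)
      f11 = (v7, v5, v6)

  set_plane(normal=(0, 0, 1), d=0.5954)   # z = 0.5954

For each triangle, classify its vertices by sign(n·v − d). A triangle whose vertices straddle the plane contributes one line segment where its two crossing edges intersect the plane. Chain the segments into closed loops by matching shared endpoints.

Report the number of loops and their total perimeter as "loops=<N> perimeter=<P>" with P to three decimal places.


Straddling triangles (8 of 12):
  (v1,v3,v0) [++-] → (-1.16, 0.699899, 0.5954)–(-1.16, -1.44, 0.5954)  len=2.1399
  (v4,v1,v0) [-+-] → (-0.563807, -1.44, 0.5954)–(-1.16, -1.44, 0.5954)  len=0.5962
  (v0,v3,v2) [-+-] → (-1.16, 0.699899, 0.5954)–(-1.16, 1.44, 0.5954)  len=0.7401
  (v5,v1,v4) [++-] → (-0.563807, -1.44, 0.5954)–(1.16, -1.44, 0.5954)  len=1.7238
  (v3,v7,v2) [++-] → (0.563807, 1.44, 0.5954)–(-1.16, 1.44, 0.5954)  len=1.7238
  (v2,v7,v6) [-+-] → (0.563807, 1.44, 0.5954)–(1.16, 1.44, 0.5954)  len=0.5962
  (v6,v5,v4) [-+-] → (1.16, -0.699899, 0.5954)–(1.16, -1.44, 0.5954)  len=0.7401
  (v7,v5,v6) [++-] → (1.16, -0.699899, 0.5954)–(1.16, 1.44, 0.5954)  len=2.1399

Chained into 1 loop(s):
  loop 1: 8 segments, perimeter = 10.4000
Total perimeter = 10.400

loops=1 perimeter=10.400


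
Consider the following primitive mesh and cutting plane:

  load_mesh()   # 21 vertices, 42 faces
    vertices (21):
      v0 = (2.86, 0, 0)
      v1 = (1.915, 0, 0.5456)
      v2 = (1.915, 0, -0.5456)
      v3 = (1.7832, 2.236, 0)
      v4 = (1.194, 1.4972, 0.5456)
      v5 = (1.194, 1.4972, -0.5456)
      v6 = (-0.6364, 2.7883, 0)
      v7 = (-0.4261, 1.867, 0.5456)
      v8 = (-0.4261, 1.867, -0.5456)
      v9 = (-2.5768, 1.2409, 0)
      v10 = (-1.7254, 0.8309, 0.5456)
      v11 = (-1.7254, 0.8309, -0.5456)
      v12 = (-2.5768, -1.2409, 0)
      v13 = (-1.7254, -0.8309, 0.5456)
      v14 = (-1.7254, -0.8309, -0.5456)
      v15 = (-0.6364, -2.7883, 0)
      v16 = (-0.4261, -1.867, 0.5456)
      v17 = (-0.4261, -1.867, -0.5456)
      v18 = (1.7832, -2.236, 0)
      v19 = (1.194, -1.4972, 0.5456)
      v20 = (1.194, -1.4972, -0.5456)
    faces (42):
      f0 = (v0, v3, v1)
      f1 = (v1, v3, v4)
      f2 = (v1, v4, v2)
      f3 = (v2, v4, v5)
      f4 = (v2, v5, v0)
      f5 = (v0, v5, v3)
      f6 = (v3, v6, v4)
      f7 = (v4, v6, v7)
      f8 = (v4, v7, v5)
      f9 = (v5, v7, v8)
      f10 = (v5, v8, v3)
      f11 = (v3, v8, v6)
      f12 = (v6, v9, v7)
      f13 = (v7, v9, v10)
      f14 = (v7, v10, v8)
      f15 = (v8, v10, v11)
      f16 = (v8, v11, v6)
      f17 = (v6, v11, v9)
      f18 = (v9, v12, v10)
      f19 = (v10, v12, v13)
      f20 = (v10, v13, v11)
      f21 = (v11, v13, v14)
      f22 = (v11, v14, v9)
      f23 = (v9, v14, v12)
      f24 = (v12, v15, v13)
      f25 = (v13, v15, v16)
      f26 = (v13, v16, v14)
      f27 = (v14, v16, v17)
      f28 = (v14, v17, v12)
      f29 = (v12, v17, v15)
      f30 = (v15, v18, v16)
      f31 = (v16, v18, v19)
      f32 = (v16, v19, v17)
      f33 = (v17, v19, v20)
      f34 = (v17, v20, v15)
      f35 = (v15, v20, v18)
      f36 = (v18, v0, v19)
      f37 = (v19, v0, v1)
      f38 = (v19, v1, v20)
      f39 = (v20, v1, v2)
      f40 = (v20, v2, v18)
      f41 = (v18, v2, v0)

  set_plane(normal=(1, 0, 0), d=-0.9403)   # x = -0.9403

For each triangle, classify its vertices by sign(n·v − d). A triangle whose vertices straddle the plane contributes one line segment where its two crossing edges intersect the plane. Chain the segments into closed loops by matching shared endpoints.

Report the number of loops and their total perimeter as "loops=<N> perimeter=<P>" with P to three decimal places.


loops=2 perimeter=7.054

Straddling triangles (12 of 42):
  (v6,v9,v7) [+-+] → (-0.9403, 2.54595, 0)–(-0.9403, 1.71731, 0.415155)  len=0.9268
  (v7,v9,v10) [+--] → (-0.9403, 1.71731, 0.415155)–(-0.9403, 1.45696, 0.5456)  len=0.2912
  (v7,v10,v8) [+-+] → (-0.9403, 1.45696, 0.5456)–(-0.9403, 1.45696, -0.113756)  len=0.6594
  (v8,v10,v11) [+--] → (-0.9403, 1.45696, -0.113756)–(-0.9403, 1.45696, -0.5456)  len=0.4318
  (v8,v11,v6) [+-+] → (-0.9403, 1.45696, -0.5456)–(-0.9403, 2.24206, -0.152257)  len=0.8781
  (v6,v11,v9) [+--] → (-0.9403, 2.24206, -0.152257)–(-0.9403, 2.54595, 0)  len=0.3399
  (v12,v15,v13) [-+-] → (-0.9403, -2.54595, 0)–(-0.9403, -2.24206, 0.152257)  len=0.3399
  (v13,v15,v16) [-++] → (-0.9403, -2.24206, 0.152257)–(-0.9403, -1.45696, 0.5456)  len=0.8781
  (v13,v16,v14) [-+-] → (-0.9403, -1.45696, 0.5456)–(-0.9403, -1.45696, 0.113756)  len=0.4318
  (v14,v16,v17) [-++] → (-0.9403, -1.45696, 0.113756)–(-0.9403, -1.45696, -0.5456)  len=0.6594
  (v14,v17,v12) [-+-] → (-0.9403, -1.45696, -0.5456)–(-0.9403, -1.71731, -0.415155)  len=0.2912
  (v12,v17,v15) [-++] → (-0.9403, -1.71731, -0.415155)–(-0.9403, -2.54595, 0)  len=0.9268

Chained into 2 loop(s):
  loop 1: 6 segments, perimeter = 3.5272
  loop 2: 6 segments, perimeter = 3.5272
Total perimeter = 7.054


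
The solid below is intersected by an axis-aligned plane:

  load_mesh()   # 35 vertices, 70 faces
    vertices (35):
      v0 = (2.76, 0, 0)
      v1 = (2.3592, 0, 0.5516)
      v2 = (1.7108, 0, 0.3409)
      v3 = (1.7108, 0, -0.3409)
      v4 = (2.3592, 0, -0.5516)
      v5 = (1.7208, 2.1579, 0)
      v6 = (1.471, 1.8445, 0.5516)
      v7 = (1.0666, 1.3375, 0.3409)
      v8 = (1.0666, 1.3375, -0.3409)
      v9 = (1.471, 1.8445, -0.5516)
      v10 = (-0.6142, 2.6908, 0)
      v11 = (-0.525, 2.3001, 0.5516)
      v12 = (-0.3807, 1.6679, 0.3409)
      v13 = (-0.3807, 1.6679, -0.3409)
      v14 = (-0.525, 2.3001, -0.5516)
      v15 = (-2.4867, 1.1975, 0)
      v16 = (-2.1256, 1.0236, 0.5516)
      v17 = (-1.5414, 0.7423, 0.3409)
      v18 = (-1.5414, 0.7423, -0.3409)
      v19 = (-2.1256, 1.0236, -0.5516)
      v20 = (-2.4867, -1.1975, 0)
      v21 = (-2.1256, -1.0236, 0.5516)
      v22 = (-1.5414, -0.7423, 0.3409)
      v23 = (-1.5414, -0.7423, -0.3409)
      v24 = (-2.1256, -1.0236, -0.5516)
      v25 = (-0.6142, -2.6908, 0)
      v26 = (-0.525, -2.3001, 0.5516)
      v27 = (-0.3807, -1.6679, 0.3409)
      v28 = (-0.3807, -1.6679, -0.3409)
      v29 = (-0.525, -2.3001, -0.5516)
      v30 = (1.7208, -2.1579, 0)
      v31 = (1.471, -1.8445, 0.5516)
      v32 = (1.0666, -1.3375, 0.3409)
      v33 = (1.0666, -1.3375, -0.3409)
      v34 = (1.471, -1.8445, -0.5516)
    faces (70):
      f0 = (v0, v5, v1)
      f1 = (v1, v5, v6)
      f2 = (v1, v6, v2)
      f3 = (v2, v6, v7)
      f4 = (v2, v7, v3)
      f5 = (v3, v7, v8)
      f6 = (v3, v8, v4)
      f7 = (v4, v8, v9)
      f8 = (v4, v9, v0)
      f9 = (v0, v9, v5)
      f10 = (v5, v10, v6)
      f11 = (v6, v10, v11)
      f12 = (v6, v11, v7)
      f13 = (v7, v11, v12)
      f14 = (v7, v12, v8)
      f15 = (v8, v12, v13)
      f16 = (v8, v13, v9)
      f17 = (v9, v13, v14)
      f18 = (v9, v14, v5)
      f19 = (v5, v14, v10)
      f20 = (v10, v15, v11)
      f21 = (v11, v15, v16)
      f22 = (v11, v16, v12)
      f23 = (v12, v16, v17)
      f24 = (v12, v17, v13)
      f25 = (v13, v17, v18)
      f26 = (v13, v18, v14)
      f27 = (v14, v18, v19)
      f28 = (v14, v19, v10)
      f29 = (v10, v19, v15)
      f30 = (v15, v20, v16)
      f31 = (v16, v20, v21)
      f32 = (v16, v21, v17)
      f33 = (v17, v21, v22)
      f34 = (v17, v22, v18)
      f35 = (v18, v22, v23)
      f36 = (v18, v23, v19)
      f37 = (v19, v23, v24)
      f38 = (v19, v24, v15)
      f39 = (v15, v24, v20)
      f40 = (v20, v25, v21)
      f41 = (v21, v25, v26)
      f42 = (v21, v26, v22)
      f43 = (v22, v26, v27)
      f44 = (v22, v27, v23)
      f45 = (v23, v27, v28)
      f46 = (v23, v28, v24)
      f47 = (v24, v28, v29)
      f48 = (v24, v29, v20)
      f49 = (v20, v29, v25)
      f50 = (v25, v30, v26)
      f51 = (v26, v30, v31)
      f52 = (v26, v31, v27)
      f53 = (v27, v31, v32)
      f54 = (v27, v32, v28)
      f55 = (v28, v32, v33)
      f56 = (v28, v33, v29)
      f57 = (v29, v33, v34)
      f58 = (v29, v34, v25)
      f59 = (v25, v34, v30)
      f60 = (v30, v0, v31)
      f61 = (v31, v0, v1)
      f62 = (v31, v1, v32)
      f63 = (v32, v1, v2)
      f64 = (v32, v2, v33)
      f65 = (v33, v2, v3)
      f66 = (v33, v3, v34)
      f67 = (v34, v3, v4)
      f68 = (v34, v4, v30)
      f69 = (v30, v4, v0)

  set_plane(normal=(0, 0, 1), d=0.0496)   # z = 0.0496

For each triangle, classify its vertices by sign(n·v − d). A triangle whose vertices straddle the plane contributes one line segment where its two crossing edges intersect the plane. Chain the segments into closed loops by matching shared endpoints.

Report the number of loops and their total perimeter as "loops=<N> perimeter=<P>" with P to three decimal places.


Straddling triangles (28 of 70):
  (v0,v5,v1) [--+] → (1.77821, 1.96386, 0.0496)–(2.72396, 0, 0.0496)  len=2.1797
  (v1,v5,v6) [+-+] → (1.77821, 1.96386, 0.0496)–(1.69834, 2.12972, 0.0496)  len=0.1841
  (v2,v7,v3) [++-] → (1.34184, 0.766051, 0.0496)–(1.7108, 0, 0.0496)  len=0.8503
  (v3,v7,v8) [-+-] → (1.34184, 0.766051, 0.0496)–(1.0666, 1.3375, 0.0496)  len=0.6343
  (v5,v10,v6) [--+] → (-0.426698, 2.6147, 0.0496)–(1.69834, 2.12972, 0.0496)  len=2.1797
  (v6,v10,v11) [+-+] → (-0.426698, 2.6147, 0.0496)–(-0.606179, 2.65567, 0.0496)  len=0.1841
  (v7,v12,v8) [++-] → (0.237661, 1.52674, 0.0496)–(1.0666, 1.3375, 0.0496)  len=0.8503
  (v8,v12,v13) [-+-] → (0.237661, 1.52674, 0.0496)–(-0.3807, 1.6679, 0.0496)  len=0.6343
  (v10,v15,v11) [--+] → (-2.3103, 1.29665, 0.0496)–(-0.606179, 2.65567, 0.0496)  len=2.1797
  (v11,v15,v16) [+-+] → (-2.3103, 1.29665, 0.0496)–(-2.45423, 1.18186, 0.0496)  len=0.1841
  (v12,v17,v13) [++-] → (-1.04549, 1.13776, 0.0496)–(-0.3807, 1.6679, 0.0496)  len=0.8503
  (v13,v17,v18) [-+-] → (-1.04549, 1.13776, 0.0496)–(-1.5414, 0.7423, 0.0496)  len=0.6343
  (v15,v20,v16) [--+] → (-2.45423, -0.997778, 0.0496)–(-2.45423, 1.18186, 0.0496)  len=2.1796
  (v16,v20,v21) [+-+] → (-2.45423, -0.997778, 0.0496)–(-2.45423, -1.18186, 0.0496)  len=0.1841
  (v17,v22,v18) [++-] → (-1.5414, -0.108003, 0.0496)–(-1.5414, 0.7423, 0.0496)  len=0.8503
  (v18,v22,v23) [-+-] → (-1.5414, -0.108003, 0.0496)–(-1.5414, -0.7423, 0.0496)  len=0.6343
  (v20,v25,v21) [--+] → (-0.750105, -2.54088, 0.0496)–(-2.45423, -1.18186, 0.0496)  len=2.1797
  (v21,v25,v26) [+-+] → (-0.750105, -2.54088, 0.0496)–(-0.606179, -2.65567, 0.0496)  len=0.1841
  (v22,v27,v23) [++-] → (-0.876611, -1.27244, 0.0496)–(-1.5414, -0.7423, 0.0496)  len=0.8503
  (v23,v27,v28) [-+-] → (-0.876611, -1.27244, 0.0496)–(-0.3807, -1.6679, 0.0496)  len=0.6343
  (v25,v30,v26) [--+] → (1.51886, -2.17069, 0.0496)–(-0.606179, -2.65567, 0.0496)  len=2.1797
  (v26,v30,v31) [+-+] → (1.51886, -2.17069, 0.0496)–(1.69834, -2.12972, 0.0496)  len=0.1841
  (v27,v32,v28) [++-] → (0.448239, -1.47866, 0.0496)–(-0.3807, -1.6679, 0.0496)  len=0.8503
  (v28,v32,v33) [-+-] → (0.448239, -1.47866, 0.0496)–(1.0666, -1.3375, 0.0496)  len=0.6343
  (v30,v0,v31) [--+] → (2.64409, -0.165858, 0.0496)–(1.69834, -2.12972, 0.0496)  len=2.1797
  (v31,v0,v1) [+-+] → (2.64409, -0.165858, 0.0496)–(2.72396, 0, 0.0496)  len=0.1841
  (v32,v2,v33) [++-] → (1.43556, -0.571449, 0.0496)–(1.0666, -1.3375, 0.0496)  len=0.8503
  (v33,v2,v3) [-+-] → (1.43556, -0.571449, 0.0496)–(1.7108, 0, 0.0496)  len=0.6343

Chained into 2 loop(s):
  loop 1: 14 segments, perimeter = 16.5464
  loop 2: 14 segments, perimeter = 10.3919
Total perimeter = 26.938

loops=2 perimeter=26.938
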